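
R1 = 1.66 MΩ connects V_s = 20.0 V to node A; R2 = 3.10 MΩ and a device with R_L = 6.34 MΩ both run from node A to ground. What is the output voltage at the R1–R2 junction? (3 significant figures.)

V_out ≈ 11.1 V

R2 ‖ R_L = (3.10 × 6.34)/(3.10 + 6.34) = 2.082 MΩ.
Voltage divider with the loaded lower leg: V_out = 20.0 × 2.082/(1.66 + 2.082) = 20.0 × 0.5564 = 11.13 V.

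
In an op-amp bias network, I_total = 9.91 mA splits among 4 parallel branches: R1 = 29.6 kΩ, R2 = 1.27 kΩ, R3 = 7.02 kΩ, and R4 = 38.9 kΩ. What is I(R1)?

ΣG = 1/29.6 + 1/1.27 + 1/7.02 + 1/38.9 = 0.9893.
By the current-divider rule, I = I_total · G_k/ΣG = 9.91 × 0.03415 = 0.3384 mA.

I ≈ 0.338 mA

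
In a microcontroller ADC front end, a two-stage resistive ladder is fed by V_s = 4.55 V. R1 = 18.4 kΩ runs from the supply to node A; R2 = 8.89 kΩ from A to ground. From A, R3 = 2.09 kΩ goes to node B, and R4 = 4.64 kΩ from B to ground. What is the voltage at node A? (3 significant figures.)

V_A ≈ 0.784 V

Node A sees R2 in parallel with the series input of stage 2, R3 + R4 = 6.730 kΩ.
Effective lower resistance at A: R2 ‖ 6.730 = 3.830 kΩ.
First divider: V_A = V_s · 3.830/(18.4 + 3.830) = 0.7840 V.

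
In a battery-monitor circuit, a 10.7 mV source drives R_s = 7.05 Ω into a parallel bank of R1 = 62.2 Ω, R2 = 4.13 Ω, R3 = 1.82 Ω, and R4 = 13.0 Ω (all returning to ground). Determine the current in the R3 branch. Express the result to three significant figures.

Parallel bank: R_p = 1/(1/62.2 + 1/4.13 + 1/1.82 + 1/13.0) = 1.130 Ω.
V_A = 10.7 × 1.130/8.180 = 1.479 mV.
I(R3) = V_A / R3 = 1.479/1.82 = 0.8124 mA.
(Check via current divider: I_total = 1.308 mA; share G_k/ΣG = 0.6211 → same result.)

I ≈ 0.812 mA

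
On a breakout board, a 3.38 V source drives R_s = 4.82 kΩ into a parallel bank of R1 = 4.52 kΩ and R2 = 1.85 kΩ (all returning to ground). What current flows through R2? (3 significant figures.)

I ≈ 0.391 mA

Combine the parallel branches: R_p = (1/4.52 + 1/1.85)⁻¹ = 1.313 kΩ.
V_A = 3.38 × 1.313/6.133 = 0.7235 V.
Branch current I = V_A/R2 = 0.7235/1.85 = 0.3911 mA.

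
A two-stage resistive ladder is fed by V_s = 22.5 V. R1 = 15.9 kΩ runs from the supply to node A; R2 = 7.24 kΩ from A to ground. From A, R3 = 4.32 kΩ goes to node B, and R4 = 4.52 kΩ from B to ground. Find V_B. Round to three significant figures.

V_B ≈ 2.30 V

Node A sees R2 in parallel with the series input of stage 2, R3 + R4 = 8.840 kΩ.
Effective lower resistance at A: R2 ‖ 8.840 = 3.980 kΩ.
First divider: V_A = V_s · 3.980/(15.9 + 3.980) = 4.505 V.
V_B = V_A × 0.5113 = 2.303 V.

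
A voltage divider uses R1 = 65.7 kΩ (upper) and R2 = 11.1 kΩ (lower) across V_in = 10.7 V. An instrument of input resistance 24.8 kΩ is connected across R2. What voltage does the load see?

V_out ≈ 1.12 V

First combine the lower leg with the load: R2 ‖ R_L = 7.668 kΩ.
Then V_out = V_in · R2'/(R1 + R2') = 10.7 × 7.668/73.37 = 1.118 V.
(Unloaded it would be 1.55 V; the load pulls it down.)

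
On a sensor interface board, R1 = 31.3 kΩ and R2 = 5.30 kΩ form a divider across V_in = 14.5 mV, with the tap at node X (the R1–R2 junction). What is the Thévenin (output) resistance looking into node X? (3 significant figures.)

R_th ≈ 4.53 kΩ

With V_in suppressed (replaced by a short), R_th = R1 ‖ R2 = (31.30 × 5.30)/(31.30 + 5.30) = 4.533 kΩ.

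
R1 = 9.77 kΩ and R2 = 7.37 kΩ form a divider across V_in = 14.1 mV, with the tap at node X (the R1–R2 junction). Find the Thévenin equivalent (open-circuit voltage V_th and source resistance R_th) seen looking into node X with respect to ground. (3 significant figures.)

V_th ≈ 6.06 mV, R_th ≈ 4.20 kΩ

Open-circuit (no load on X): V_th = V_in · R2/(R1 + R2) = 14.1 × 7.37/(9.770 + 7.37) = 6.063 mV.
Looking into X with the source shorted: R_th = R1·R2/(R1+R2) = 9.770 × 7.37/17.14 = 4.201 kΩ.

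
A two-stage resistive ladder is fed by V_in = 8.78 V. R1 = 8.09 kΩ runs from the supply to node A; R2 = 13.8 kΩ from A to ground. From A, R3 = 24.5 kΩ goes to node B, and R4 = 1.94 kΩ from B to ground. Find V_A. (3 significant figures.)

V_A ≈ 4.64 V

The second stage (R3 + R4 = 26.44 kΩ) loads node A in parallel with R2.
Effective lower resistance at A: R2 ‖ 26.44 = 9.067 kΩ.
So V_A = 8.78 × 0.5285 = 4.640 V.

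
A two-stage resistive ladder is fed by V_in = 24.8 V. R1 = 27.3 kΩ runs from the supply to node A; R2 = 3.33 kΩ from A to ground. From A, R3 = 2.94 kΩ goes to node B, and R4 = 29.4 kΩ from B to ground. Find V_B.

V_B ≈ 2.25 V

Looking into the second stage from A: R3 + R4 = 32.34 kΩ appears in parallel with R2.
Effective lower resistance at A: R2 ‖ 32.34 = 3.019 kΩ.
So V_A = 24.8 × 0.09958 = 2.470 V.
Stage 2 is unloaded, so V_B = V_A · R4/(R3+R4) = 2.470 × 29.4/32.34 = 2.245 V.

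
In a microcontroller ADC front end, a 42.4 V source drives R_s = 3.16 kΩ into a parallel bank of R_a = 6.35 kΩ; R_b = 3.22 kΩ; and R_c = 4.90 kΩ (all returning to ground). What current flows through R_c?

Combine the parallel branches: R_p = (1/6.35 + 1/3.22 + 1/4.90)⁻¹ = 1.488 kΩ.
V_A = 42.4 × 1.488/4.648 = 13.57 V.
I(R_c) = V_A / R_c = 13.57/4.90 = 2.770 mA.

I ≈ 2.77 mA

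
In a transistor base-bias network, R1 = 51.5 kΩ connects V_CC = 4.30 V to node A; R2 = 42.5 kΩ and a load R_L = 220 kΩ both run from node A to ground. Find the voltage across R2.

V_out ≈ 1.76 V

The load sits in parallel with R2, giving an effective lower resistance R2' = R2·R_L/(R2+R_L) = 35.62 kΩ.
Voltage divider with the loaded lower leg: V_out = 4.30 × 35.62/(51.5 + 35.62) = 4.30 × 0.4089 = 1.758 V.
(Unloaded it would be 1.94 V; the load pulls it down.)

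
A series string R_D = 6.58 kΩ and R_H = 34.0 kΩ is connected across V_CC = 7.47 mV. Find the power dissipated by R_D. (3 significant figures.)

Series current I = V_CC/ΣR = 7.47/40.58 = 0.1841 µA.
V(R_D) = I·R = 1.211 mV; P = V·I = 1.211 × 0.1841 = 0.2230 nW.

P ≈ 0.223 nW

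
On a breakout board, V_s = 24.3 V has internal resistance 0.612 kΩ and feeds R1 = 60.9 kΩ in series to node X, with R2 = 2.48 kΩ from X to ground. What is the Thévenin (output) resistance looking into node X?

R_th ≈ 2.38 kΩ

R1' = 0.612 + 60.9 = 61.51 kΩ (source resistance + R1).
With V_s suppressed (replaced by a short), R_th = R1' ‖ R2 = (61.51 × 2.48)/(61.51 + 2.48) = 2.384 kΩ.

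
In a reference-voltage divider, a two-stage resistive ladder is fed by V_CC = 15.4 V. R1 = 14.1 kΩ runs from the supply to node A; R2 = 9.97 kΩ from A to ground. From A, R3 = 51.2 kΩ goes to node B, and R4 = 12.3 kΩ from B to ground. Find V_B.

V_B ≈ 1.13 V

The second stage (R3 + R4 = 63.50 kΩ) loads node A in parallel with R2.
R2 ‖ (R3+R4) = 8.617 kΩ.
V_A = 15.4 × 8.617/(14.1 + 8.617) = 5.842 V.
Then the unloaded second divider: V_B = V_A × R4/(R3+R4) = 5.842 × 0.1937 = 1.132 V.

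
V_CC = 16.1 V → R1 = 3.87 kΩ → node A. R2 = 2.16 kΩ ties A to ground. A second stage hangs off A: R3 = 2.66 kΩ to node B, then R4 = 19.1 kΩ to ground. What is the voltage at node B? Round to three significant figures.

The second stage (R3 + R4 = 21.76 kΩ) loads node A in parallel with R2.
Effective lower resistance at A: R2 ‖ 21.76 = 1.965 kΩ.
V_A = 16.1 × 1.965/(3.87 + 1.965) = 5.422 V.
Stage 2 is unloaded, so V_B = V_A · R4/(R3+R4) = 5.422 × 19.1/21.76 = 4.759 V.

V_B ≈ 4.76 V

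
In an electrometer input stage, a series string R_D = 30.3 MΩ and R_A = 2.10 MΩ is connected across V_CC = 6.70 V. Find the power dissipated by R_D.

P ≈ 1.30 µW

Series current I = V_CC/ΣR = 6.70/32.40 = 0.2068 µA.
V(R_D) = I·R = 6.266 V; P = V·I = 6.266 × 0.2068 = 1.296 µW.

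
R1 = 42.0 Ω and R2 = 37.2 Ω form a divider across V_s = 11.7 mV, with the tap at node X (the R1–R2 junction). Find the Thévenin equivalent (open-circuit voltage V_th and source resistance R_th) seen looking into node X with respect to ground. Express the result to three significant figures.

Open-circuit (no load on X): V_th = V_s · R2/(R1 + R2) = 11.7 × 37.2/(42.00 + 37.2) = 5.495 mV.
Zeroing V_s shorts the top of R1 to ground, so R_th = R1 ‖ R2 = 19.73 Ω.

V_th ≈ 5.50 mV, R_th ≈ 19.7 Ω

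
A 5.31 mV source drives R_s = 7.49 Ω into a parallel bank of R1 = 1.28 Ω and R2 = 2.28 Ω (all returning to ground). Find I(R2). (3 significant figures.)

I ≈ 0.230 mA

Equivalent of the parallel group: R_p = 0.8198 Ω.
V_A by voltage divider: V_A = 5.31 × 0.8198/(7.49 + 0.8198) = 0.5238 mV.
I(R2) = V_A / R2 = 0.5238/2.28 = 0.2298 mA.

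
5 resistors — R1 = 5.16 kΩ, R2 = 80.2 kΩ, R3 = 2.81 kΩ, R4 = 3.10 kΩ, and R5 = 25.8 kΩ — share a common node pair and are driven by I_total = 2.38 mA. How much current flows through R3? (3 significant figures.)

Total conductance ΣG = 1/5.16 + 1/80.2 + 1/2.81 + 1/3.10 + 1/25.8 = 0.9235 (units of 1/kΩ).
Current divider: I(R3) = I_total · G_k/ΣG = 2.38 × (0.3559/0.9235) = 2.38 × 0.3854 = 0.9172 mA.

I ≈ 0.917 mA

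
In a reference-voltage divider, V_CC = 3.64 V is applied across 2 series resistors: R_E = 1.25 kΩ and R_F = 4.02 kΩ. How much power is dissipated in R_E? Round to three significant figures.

ΣR = 5.270 kΩ → I = 3.64/5.270 = 0.6907 mA.
P(R_E) = I²·R_E = (0.6907)² × 1.25 = 0.5963 mW.

P ≈ 0.596 mW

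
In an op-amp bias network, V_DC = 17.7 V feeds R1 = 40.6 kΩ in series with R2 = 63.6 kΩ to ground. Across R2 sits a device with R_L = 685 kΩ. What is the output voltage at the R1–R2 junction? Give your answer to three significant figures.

V_out ≈ 10.4 V

R2 ‖ R_L = (63.6 × 685)/(63.6 + 685) = 58.20 kΩ.
Then V_out = V_DC · R2'/(R1 + R2') = 17.7 × 58.20/98.80 = 10.43 V.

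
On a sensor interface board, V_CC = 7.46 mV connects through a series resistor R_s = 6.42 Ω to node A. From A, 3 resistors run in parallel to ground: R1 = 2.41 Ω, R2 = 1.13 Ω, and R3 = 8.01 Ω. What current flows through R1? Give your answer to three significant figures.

Combine the parallel branches: R_p = (1/2.41 + 1/1.13 + 1/8.01)⁻¹ = 0.7019 Ω.
V_A by voltage divider: V_A = 7.46 × 0.7019/(6.42 + 0.7019) = 0.7352 mV.
I(R1) = V_A / R1 = 0.7352/2.41 = 0.3051 mA.
(Check via current divider: I_total = 1.047 mA; share G_k/ΣG = 0.2912 → same result.)

I ≈ 0.305 mA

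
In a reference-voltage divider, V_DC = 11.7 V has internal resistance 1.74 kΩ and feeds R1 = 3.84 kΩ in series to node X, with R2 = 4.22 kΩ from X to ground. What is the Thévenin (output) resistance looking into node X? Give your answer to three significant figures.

R1' = 1.74 + 3.84 = 5.580 kΩ (source resistance + R1).
Zeroing V_DC shorts the top of R1' to ground, so R_th = R1' ‖ R2 = 2.403 kΩ.

R_th ≈ 2.40 kΩ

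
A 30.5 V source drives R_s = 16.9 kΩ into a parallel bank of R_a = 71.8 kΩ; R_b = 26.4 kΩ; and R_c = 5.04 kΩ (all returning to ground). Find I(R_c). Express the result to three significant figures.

Combine the parallel branches: R_p = (1/71.8 + 1/26.4 + 1/5.04)⁻¹ = 3.996 kΩ.
Node voltage V_A = V_DC · R_p/(R_s + R_p) = 30.5 × 0.1913 = 5.833 V.
I(R_c) = V_A / R_c = 5.833/5.04 = 1.157 mA.

I ≈ 1.16 mA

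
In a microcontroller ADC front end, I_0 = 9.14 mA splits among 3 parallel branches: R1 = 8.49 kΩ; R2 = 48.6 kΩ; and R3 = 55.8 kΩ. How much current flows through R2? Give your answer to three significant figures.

I ≈ 1.20 mA

ΣG = 1/8.49 + 1/48.6 + 1/55.8 = 0.1563.
By the current-divider rule, I = I_0 · G_k/ΣG = 9.14 × 0.1317 = 1.203 mA.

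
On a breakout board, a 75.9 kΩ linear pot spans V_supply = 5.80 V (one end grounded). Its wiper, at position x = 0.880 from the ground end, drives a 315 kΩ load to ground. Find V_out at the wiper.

V_out ≈ 4.98 V

Split the track: R_lower = x·R_p = 66.79 kΩ, R_upper = (1−x)·R_p = 9.108 kΩ.
R_L loads the lower segment: effective lower R = 55.11 kΩ.
Loaded-divider output: V_out = 5.80 × 0.8582 = 4.977 V.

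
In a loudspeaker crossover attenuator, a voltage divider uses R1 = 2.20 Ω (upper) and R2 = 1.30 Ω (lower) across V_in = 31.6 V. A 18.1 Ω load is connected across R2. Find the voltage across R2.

V_out ≈ 11.2 V

R2 ‖ R_L = (1.30 × 18.1)/(1.30 + 18.1) = 1.213 Ω.
Then V_out = V_in · R2'/(R1 + R2') = 31.6 × 1.213/3.413 = 11.23 V.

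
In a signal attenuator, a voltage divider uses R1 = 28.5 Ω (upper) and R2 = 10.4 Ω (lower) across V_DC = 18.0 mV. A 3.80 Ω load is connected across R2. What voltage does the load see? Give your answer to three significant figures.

V_out ≈ 1.60 mV

R2 ‖ R_L = (10.4 × 3.80)/(10.4 + 3.80) = 2.783 Ω.
Now apply the divider: V_out = 18.0 × 0.08896 = 1.601 mV.
(Unloaded it would be 4.81 mV; the load pulls it down.)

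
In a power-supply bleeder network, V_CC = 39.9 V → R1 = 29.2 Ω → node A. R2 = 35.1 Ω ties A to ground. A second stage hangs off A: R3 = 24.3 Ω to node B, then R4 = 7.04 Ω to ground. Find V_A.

Node A sees R2 in parallel with the series input of stage 2, R3 + R4 = 31.34 Ω.
R2 ‖ (R3+R4) = 16.56 Ω.
So V_A = 39.9 × 0.3618 = 14.44 V.

V_A ≈ 14.4 V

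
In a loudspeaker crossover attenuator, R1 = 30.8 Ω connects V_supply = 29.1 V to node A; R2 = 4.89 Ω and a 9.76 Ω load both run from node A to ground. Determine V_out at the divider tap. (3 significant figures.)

The load sits in parallel with R2, giving an effective lower resistance R2' = R2·R_L/(R2+R_L) = 3.258 Ω.
Then V_out = V_supply · R2'/(R1 + R2') = 29.1 × 3.258/34.06 = 2.784 V.

V_out ≈ 2.78 V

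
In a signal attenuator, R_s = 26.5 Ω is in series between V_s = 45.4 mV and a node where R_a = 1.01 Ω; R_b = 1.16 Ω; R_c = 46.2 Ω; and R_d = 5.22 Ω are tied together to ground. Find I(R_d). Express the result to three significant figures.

Equivalent of the parallel group: R_p = 0.4842 Ω.
V_A by voltage divider: V_A = 45.4 × 0.4842/(26.5 + 0.4842) = 0.8146 mV.
I(R_d) = V_A / R_d = 0.8146/5.22 = 0.1561 mA.

I ≈ 0.156 mA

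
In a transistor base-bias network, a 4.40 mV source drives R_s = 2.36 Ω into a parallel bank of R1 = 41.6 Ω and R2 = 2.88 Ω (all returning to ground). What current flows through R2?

Equivalent of the parallel group: R_p = 2.694 Ω.
V_A = 4.40 × 2.694/5.054 = 2.345 mV.
Branch current I = V_A/R2 = 2.345/2.88 = 0.8143 mA.

I ≈ 0.814 mA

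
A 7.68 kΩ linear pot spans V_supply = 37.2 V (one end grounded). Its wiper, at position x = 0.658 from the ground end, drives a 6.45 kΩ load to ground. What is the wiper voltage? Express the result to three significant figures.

V_out ≈ 19.3 V

Lower segment x·R_p = 5.053 kΩ; upper segment (1−x)·R_p = 2.627 kΩ.
Lower segment in parallel with the load: 5.053 ‖ 6.45 = 2.833 kΩ.
Then V_out = V_supply · 2.833/(2.627 + 2.833) = 19.30 V.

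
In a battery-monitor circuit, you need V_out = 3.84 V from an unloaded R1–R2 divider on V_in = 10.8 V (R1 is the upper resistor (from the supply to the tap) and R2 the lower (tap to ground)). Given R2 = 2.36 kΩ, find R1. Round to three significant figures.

R1 ≈ 4.28 kΩ

The divider ratio is R2/(R1+R2) = 3.84/10.8 = 0.3556.
R1 = R2·(1/k − 1) = 2.36 × 1.813 = 4.278 kΩ.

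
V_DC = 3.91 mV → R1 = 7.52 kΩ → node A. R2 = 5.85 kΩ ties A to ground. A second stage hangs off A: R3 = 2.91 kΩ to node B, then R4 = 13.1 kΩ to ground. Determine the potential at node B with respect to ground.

V_B ≈ 1.16 mV

The second stage (R3 + R4 = 16.01 kΩ) loads node A in parallel with R2.
Effective lower resistance at A: R2 ‖ 16.01 = 4.284 kΩ.
First divider: V_A = V_DC · 4.284/(7.52 + 4.284) = 1.419 mV.
Then the unloaded second divider: V_B = V_A × R4/(R3+R4) = 1.419 × 0.8182 = 1.161 mV.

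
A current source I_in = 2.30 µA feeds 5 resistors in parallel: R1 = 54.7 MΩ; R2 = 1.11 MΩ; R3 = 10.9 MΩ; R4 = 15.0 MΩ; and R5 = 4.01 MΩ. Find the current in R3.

Conductances: ΣG = 1/54.7 + 1/1.11 + 1/10.9 + 1/15.0 + 1/4.01 = 1.327 (1/MΩ).
By the current-divider rule, I = I_in · G_k/ΣG = 2.30 × 0.06914 = 0.1590 µA.

I ≈ 0.159 µA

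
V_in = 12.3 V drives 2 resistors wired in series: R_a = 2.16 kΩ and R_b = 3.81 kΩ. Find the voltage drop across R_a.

V ≈ 4.45 V

Series total: ΣR = 2.16 + 3.81 = 5.970 kΩ.
Voltage divider: V = V_in · (2.160 / 5.970) = 12.3 × 0.3618 = 4.450 V.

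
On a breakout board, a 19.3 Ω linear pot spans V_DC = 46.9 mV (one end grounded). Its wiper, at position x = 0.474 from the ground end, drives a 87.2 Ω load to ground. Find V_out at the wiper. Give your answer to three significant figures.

V_out ≈ 21.1 mV

Split the track: R_lower = x·R_p = 9.148 Ω, R_upper = (1−x)·R_p = 10.15 Ω.
R_L loads the lower segment: effective lower R = 8.280 Ω.
Then V_out = V_DC · 8.280/(10.15 + 8.280) = 21.07 mV.
(Unloaded: V_out = x·V_DC = 22.2 mV.)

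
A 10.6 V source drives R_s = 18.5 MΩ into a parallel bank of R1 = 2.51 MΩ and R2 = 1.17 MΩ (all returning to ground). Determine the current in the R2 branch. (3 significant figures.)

Parallel bank: R_p = 1/(1/2.51 + 1/1.17) = 0.7980 MΩ.
Node voltage V_A = V_s · R_p/(R_s + R_p) = 10.6 × 0.04135 = 0.4383 V.
I(R2) = V_A / R2 = 0.4383/1.17 = 0.3746 µA.

I ≈ 0.375 µA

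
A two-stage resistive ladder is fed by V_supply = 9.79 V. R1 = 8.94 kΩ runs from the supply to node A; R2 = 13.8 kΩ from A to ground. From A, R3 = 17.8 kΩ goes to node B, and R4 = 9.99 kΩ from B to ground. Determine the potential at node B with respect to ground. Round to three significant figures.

V_B ≈ 1.79 V

The second stage (R3 + R4 = 27.79 kΩ) loads node A in parallel with R2.
Effective lower resistance at A: R2 ‖ 27.79 = 9.221 kΩ.
First divider: V_A = V_supply · 9.221/(8.94 + 9.221) = 4.971 V.
Then the unloaded second divider: V_B = V_A × R4/(R3+R4) = 4.971 × 0.3595 = 1.787 V.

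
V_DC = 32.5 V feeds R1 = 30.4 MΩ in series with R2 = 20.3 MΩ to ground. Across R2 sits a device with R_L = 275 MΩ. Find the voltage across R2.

First combine the lower leg with the load: R2 ‖ R_L = 18.90 MΩ.
Then V_out = V_DC · R2'/(R1 + R2') = 32.5 × 18.90/49.30 = 12.46 V.
(Unloaded it would be 13.0 V; the load pulls it down.)

V_out ≈ 12.5 V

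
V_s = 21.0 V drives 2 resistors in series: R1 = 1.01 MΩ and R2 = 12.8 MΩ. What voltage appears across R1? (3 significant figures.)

ΣR = 1.01 + 12.8 = 13.81 MΩ.
Voltage divider: V = V_s · (1.010 / 13.81) = 21.0 × 0.07314 = 1.536 V.

V ≈ 1.54 V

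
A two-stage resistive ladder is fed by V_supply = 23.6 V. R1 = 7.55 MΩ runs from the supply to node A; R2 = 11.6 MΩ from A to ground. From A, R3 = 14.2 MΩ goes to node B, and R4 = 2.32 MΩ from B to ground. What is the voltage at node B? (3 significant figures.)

V_B ≈ 1.57 V

Looking into the second stage from A: R3 + R4 = 16.52 MΩ appears in parallel with R2.
Effective lower resistance at A: R2 ‖ 16.52 = 6.815 MΩ.
V_A = 23.6 × 6.815/(7.55 + 6.815) = 11.20 V.
V_B = V_A × 0.1404 = 1.572 V.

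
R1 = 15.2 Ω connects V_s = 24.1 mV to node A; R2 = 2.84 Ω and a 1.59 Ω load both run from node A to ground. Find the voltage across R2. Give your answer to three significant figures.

First combine the lower leg with the load: R2 ‖ R_L = 1.019 Ω.
Then V_out = V_s · R2'/(R1 + R2') = 24.1 × 1.019/16.22 = 1.515 mV.

V_out ≈ 1.51 mV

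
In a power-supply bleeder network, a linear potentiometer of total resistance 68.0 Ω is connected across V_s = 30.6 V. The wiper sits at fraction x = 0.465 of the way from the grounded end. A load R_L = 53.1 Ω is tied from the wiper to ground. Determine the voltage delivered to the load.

V_out ≈ 10.8 V

The pot divides into 36.38 Ω above the wiper and 31.62 Ω below.
(x·R_p) ‖ R_L = 19.82 Ω.
V_out = 30.6 × 19.82/(36.38 + 19.82) = 10.79 V.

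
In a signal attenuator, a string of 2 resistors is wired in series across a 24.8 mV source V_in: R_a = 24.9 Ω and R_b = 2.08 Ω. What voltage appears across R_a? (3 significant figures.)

Series total: ΣR = 24.9 + 2.08 = 26.98 Ω.
V = V_in · R/ΣR = 24.8 × 0.9229 = 22.89 mV.

V ≈ 22.9 mV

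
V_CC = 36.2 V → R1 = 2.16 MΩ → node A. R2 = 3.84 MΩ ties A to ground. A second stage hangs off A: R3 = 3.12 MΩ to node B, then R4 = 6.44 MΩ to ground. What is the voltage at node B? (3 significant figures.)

V_B ≈ 13.6 V

Looking into the second stage from A: R3 + R4 = 9.560 MΩ appears in parallel with R2.
R2 ‖ (R3+R4) = 2.740 MΩ.
First divider: V_A = V_CC · 2.740/(2.16 + 2.740) = 20.24 V.
Then the unloaded second divider: V_B = V_A × R4/(R3+R4) = 20.24 × 0.6736 = 13.64 V.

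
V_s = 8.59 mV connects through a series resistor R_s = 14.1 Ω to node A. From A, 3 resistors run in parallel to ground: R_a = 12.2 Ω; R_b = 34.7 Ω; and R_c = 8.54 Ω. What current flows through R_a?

Combine the parallel branches: R_p = (1/12.2 + 1/34.7 + 1/8.54)⁻¹ = 4.388 Ω.
V_A by voltage divider: V_A = 8.59 × 4.388/(14.1 + 4.388) = 2.039 mV.
I(R_a) = V_A / R_a = 2.039/12.2 = 0.1671 mA.
(Equivalently: I_total = 0.4646 mA, then current-divider fraction G_k/ΣG = 0.3597.)

I ≈ 0.167 mA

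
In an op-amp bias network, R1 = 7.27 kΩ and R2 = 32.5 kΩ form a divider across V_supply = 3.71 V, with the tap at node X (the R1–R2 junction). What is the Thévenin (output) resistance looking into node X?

With V_supply suppressed (replaced by a short), R_th = R1 ‖ R2 = (7.270 × 32.5)/(7.270 + 32.5) = 5.941 kΩ.

R_th ≈ 5.94 kΩ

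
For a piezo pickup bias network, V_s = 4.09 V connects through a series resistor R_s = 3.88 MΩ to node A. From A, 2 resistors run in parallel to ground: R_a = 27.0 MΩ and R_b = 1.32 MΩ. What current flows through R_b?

I ≈ 0.759 µA

Equivalent of the parallel group: R_p = 1.258 MΩ.
Node voltage V_A = V_s · R_p/(R_s + R_p) = 4.09 × 0.2449 = 1.002 V.
I(R_b) = V_A / R_b = 1.002/1.32 = 0.7589 µA.
(Check via current divider: I_total = 0.7960 µA; share G_k/ΣG = 0.9534 → same result.)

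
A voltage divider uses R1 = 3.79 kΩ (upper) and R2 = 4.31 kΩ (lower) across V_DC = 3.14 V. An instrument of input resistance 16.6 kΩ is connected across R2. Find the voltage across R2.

R2 ‖ R_L = (4.31 × 16.6)/(4.31 + 16.6) = 3.422 kΩ.
Voltage divider with the loaded lower leg: V_out = 3.14 × 3.422/(3.79 + 3.422) = 3.14 × 0.4745 = 1.490 V.

V_out ≈ 1.49 V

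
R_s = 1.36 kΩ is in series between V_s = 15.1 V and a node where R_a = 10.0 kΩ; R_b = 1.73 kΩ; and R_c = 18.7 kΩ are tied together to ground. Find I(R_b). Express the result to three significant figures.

I ≈ 4.38 mA

Parallel bank: R_p = 1/(1/10.0 + 1/1.73 + 1/18.7) = 1.367 kΩ.
V_A by voltage divider: V_A = 15.1 × 1.367/(1.36 + 1.367) = 7.569 V.
Branch current I = V_A/R_b = 7.569/1.73 = 4.375 mA.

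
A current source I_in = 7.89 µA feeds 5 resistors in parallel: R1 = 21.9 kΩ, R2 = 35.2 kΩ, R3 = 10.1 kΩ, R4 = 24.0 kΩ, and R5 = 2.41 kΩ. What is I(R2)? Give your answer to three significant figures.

I ≈ 0.356 µA

ΣG = 1/21.9 + 1/35.2 + 1/10.1 + 1/24.0 + 1/2.41 = 0.6297.
Current divider: I(R2) = I_in · G_k/ΣG = 7.89 × (0.02841/0.6297) = 7.89 × 0.04512 = 0.3560 µA.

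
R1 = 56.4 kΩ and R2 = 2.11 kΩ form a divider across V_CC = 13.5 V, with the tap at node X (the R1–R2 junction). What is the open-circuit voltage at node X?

Open-circuit (no load on X): V_th = V_CC · R2/(R1 + R2) = 13.5 × 2.11/(56.40 + 2.11) = 0.4868 V.

V_th ≈ 0.487 V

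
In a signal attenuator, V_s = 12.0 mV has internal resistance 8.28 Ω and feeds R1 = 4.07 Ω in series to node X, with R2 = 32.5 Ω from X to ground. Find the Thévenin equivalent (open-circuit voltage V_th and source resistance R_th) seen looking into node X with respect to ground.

V_th ≈ 8.70 mV, R_th ≈ 8.95 Ω

R1' = 8.28 + 4.07 = 12.35 Ω (source resistance + R1).
With X open, the divider is unloaded: V_th = 12.0 × 32.5/44.85 = 8.696 mV.
With V_s suppressed (replaced by a short), R_th = R1' ‖ R2 = (12.35 × 32.5)/(12.35 + 32.5) = 8.949 Ω.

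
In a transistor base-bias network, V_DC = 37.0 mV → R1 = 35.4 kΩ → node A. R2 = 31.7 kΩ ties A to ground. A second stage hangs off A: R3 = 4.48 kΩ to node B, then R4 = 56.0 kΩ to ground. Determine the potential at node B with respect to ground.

V_B ≈ 12.7 mV

Looking into the second stage from A: R3 + R4 = 60.48 kΩ appears in parallel with R2.
R2 ‖ (R3+R4) = 20.80 kΩ.
First divider: V_A = V_DC · 20.80/(35.4 + 20.80) = 13.69 mV.
Stage 2 is unloaded, so V_B = V_A · R4/(R3+R4) = 13.69 × 56.0/60.48 = 12.68 mV.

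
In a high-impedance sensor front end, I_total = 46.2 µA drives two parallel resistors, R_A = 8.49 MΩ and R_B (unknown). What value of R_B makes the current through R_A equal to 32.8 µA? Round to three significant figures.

R_B ≈ 20.8 MΩ

The fraction through R_A equals R_B/(R_A+R_B).
32.8/46.2 = R_B/(R_A + R_B) → R_B = R_A · (0.7100)/(1 − 0.7100) = 8.49 × 2.448 = 20.78 MΩ.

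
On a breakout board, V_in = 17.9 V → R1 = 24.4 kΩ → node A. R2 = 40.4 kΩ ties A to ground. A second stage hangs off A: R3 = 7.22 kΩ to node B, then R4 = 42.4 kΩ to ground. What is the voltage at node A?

Node A sees R2 in parallel with the series input of stage 2, R3 + R4 = 49.62 kΩ.
R2 ‖ (R3+R4) = 22.27 kΩ.
So V_A = 17.9 × 0.4772 = 8.541 V.

V_A ≈ 8.54 V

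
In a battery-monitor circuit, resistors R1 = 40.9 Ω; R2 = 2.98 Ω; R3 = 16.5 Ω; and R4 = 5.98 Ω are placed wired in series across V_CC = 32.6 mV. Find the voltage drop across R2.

Total series resistance ΣR = 40.9 + 2.98 + 16.5 + 5.98 = 66.36 Ω.
Voltage divider: V = V_CC · (2.980 / 66.36) = 32.6 × 0.04491 = 1.464 mV.

V ≈ 1.46 mV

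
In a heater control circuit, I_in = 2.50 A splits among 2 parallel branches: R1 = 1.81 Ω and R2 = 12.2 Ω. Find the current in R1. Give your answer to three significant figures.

I ≈ 2.18 A

Two-branch current divider: I_k = I_in · R_other/(R_1 + R_2).
So I = 2.50 × 12.2/14.01 = 2.177 A.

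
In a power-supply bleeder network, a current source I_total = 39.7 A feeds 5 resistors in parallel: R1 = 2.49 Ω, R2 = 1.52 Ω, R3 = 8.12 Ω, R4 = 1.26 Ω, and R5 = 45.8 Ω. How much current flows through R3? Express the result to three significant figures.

Conductances: ΣG = 1/2.49 + 1/1.52 + 1/8.12 + 1/1.26 + 1/45.8 = 1.998 (1/Ω).
By the current-divider rule, I = I_total · G_k/ΣG = 39.7 × 0.06163 = 2.447 A.

I ≈ 2.45 A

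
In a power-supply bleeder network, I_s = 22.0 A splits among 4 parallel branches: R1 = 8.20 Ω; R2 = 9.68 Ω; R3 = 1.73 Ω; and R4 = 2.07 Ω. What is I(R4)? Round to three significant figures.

Conductances: ΣG = 1/8.20 + 1/9.68 + 1/1.73 + 1/2.07 = 1.286 (1/Ω).
By the current-divider rule, I = I_s · G_k/ΣG = 22.0 × 0.3755 = 8.262 A.

I ≈ 8.26 A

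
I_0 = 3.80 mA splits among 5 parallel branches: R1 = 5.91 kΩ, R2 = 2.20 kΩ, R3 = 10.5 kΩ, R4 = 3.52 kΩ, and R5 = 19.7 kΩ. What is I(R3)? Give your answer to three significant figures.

Total conductance ΣG = 1/5.91 + 1/2.20 + 1/10.5 + 1/3.52 + 1/19.7 = 1.054 (units of 1/kΩ).
R3 takes the fraction G_k/ΣG = 0.09524/1.054 = 0.09037, so I = 3.80 × 0.09037 = 0.3434 mA.

I ≈ 0.343 mA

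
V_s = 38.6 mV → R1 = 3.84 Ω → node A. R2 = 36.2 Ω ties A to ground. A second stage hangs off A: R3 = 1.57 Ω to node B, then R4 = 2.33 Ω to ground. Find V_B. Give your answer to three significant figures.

Node A sees R2 in parallel with the series input of stage 2, R3 + R4 = 3.900 Ω.
Effective lower resistance at A: R2 ‖ 3.900 = 3.521 Ω.
V_A = 38.6 × 3.521/(3.84 + 3.521) = 18.46 mV.
V_B = V_A × 0.5974 = 11.03 mV.

V_B ≈ 11.0 mV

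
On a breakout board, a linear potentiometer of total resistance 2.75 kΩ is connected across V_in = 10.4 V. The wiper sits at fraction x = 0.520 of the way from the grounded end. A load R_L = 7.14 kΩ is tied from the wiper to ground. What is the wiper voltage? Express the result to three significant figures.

Split the track: R_lower = x·R_p = 1.430 kΩ, R_upper = (1−x)·R_p = 1.320 kΩ.
(x·R_p) ‖ R_L = 1.191 kΩ.
Loaded-divider output: V_out = 10.4 × 0.4744 = 4.934 V.

V_out ≈ 4.93 V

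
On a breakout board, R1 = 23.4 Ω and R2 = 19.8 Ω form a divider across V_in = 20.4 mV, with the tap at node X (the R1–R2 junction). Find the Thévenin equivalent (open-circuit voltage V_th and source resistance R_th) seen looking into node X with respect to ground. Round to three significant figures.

With X open, the divider is unloaded: V_th = 20.4 × 19.8/43.20 = 9.350 mV.
With V_in suppressed (replaced by a short), R_th = R1 ‖ R2 = (23.40 × 19.8)/(23.40 + 19.8) = 10.72 Ω.

V_th ≈ 9.35 mV, R_th ≈ 10.7 Ω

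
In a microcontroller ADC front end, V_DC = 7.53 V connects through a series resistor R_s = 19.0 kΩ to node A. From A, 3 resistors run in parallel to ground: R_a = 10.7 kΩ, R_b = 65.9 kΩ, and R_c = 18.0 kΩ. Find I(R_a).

I ≈ 0.171 mA

Parallel bank: R_p = 1/(1/10.7 + 1/65.9 + 1/18.0) = 6.091 kΩ.
V_A = 7.53 × 6.091/25.09 = 1.828 V.
Branch current I = V_A/R_a = 1.828/10.7 = 0.1708 mA.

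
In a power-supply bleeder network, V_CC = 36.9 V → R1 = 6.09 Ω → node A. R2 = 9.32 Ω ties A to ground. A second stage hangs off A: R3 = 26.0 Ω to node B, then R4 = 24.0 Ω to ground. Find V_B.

V_B ≈ 9.98 V

Node A sees R2 in parallel with the series input of stage 2, R3 + R4 = 50.00 Ω.
R2 ‖ (R3+R4) = 7.856 Ω.
So V_A = 36.9 × 0.5633 = 20.79 V.
Then the unloaded second divider: V_B = V_A × R4/(R3+R4) = 20.79 × 0.4800 = 9.977 V.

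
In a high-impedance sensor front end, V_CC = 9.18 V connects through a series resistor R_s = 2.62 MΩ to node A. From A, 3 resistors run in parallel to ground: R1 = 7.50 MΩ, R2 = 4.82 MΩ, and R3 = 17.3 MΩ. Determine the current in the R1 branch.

I ≈ 0.599 µA

Equivalent of the parallel group: R_p = 2.509 MΩ.
Node voltage V_A = V_CC · R_p/(R_s + R_p) = 9.18 × 0.4892 = 4.490 V.
Branch current I = V_A/R1 = 4.490/7.50 = 0.5987 µA.
(Check via current divider: I_total = 1.790 µA; share G_k/ΣG = 0.3345 → same result.)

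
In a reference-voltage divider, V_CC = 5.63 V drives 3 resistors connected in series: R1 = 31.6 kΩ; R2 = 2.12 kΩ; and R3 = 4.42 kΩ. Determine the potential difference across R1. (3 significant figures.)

V ≈ 4.66 V

Total series resistance ΣR = 31.6 + 2.12 + 4.42 = 38.14 kΩ.
By the voltage-divider rule, V = 5.63 × 31.60/38.14 = 4.665 V.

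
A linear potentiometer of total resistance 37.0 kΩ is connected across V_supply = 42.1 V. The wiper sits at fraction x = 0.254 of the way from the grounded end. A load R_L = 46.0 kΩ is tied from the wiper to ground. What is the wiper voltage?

Lower segment x·R_p = 9.398 kΩ; upper segment (1−x)·R_p = 27.60 kΩ.
Lower segment in parallel with the load: 9.398 ‖ 46.0 = 7.804 kΩ.
V_out = 42.1 × 7.804/(27.60 + 7.804) = 9.279 V.

V_out ≈ 9.28 V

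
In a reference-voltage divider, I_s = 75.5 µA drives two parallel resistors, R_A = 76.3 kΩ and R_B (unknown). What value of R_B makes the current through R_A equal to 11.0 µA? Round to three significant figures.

R_B ≈ 13.0 kΩ

The fraction through R_A equals R_B/(R_A+R_B).
11.0/75.5 = R_B/(R_A + R_B) → R_B = R_A · (0.1457)/(1 − 0.1457) = 76.3 × 0.1705 = 13.01 kΩ.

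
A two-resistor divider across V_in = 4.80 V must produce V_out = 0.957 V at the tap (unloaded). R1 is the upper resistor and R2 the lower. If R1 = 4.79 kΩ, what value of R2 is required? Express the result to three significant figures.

The divider ratio is R2/(R1+R2) = 0.957/4.80 = 0.1994.
R2 = R1 · 0.1994/(1 − 0.1994) = 1.193 kΩ.

R2 ≈ 1.19 kΩ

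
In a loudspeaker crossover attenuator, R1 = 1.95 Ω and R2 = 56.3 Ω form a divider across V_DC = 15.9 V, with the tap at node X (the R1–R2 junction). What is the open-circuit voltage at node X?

V_th ≈ 15.4 V

Open-circuit (no load on X): V_th = V_DC · R2/(R1 + R2) = 15.9 × 56.3/(1.950 + 56.3) = 15.37 V.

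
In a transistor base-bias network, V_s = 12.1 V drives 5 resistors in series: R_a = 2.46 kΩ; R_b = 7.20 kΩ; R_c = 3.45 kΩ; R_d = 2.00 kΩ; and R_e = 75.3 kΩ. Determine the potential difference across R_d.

Series total: ΣR = 2.46 + 7.20 + 3.45 + 2.00 + 75.3 = 90.41 kΩ.
V = V_s · R/ΣR = 12.1 × 0.02212 = 0.2677 V.

V ≈ 0.268 V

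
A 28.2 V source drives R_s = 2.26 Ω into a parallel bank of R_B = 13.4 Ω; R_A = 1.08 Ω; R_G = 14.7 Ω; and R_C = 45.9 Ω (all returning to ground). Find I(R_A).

Equivalent of the parallel group: R_p = 0.9171 Ω.
V_A by voltage divider: V_A = 28.2 × 0.9171/(2.26 + 0.9171) = 8.140 V.
Branch current I = V_A/R_A = 8.140/1.08 = 7.537 A.

I ≈ 7.54 A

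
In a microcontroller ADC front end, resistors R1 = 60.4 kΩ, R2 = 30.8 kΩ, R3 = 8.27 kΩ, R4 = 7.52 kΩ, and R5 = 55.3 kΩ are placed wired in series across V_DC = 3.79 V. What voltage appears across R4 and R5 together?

V ≈ 1.47 V

ΣR = 60.4 + 30.8 + 8.27 + 7.52 + 55.3 = 162.3 kΩ.
R_{R4..R5} = 7.52 + 55.3 = 62.82 kΩ.
Voltage divider: V = V_DC · (62.82 / 162.3) = 3.79 × 0.3871 = 1.467 V.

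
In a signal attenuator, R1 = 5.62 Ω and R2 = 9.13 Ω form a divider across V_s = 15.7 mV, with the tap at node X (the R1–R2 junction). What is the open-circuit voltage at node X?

Open-circuit (no load on X): V_th = V_s · R2/(R1 + R2) = 15.7 × 9.13/(5.620 + 9.13) = 9.718 mV.

V_th ≈ 9.72 mV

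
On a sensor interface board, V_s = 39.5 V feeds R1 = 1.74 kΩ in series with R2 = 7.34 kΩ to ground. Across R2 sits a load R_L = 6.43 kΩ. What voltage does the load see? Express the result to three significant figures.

R2 ‖ R_L = (7.34 × 6.43)/(7.34 + 6.43) = 3.427 kΩ.
Voltage divider with the loaded lower leg: V_out = 39.5 × 3.427/(1.74 + 3.427) = 39.5 × 0.6633 = 26.20 V.

V_out ≈ 26.2 V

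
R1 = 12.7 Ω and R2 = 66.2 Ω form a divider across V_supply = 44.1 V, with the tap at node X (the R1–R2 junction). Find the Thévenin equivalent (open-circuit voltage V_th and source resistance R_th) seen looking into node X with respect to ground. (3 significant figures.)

Open-circuit (no load on X): V_th = V_supply · R2/(R1 + R2) = 44.1 × 66.2/(12.70 + 66.2) = 37.00 V.
Looking into X with the source shorted: R_th = R1·R2/(R1+R2) = 12.70 × 66.2/78.90 = 10.66 Ω.

V_th ≈ 37.0 V, R_th ≈ 10.7 Ω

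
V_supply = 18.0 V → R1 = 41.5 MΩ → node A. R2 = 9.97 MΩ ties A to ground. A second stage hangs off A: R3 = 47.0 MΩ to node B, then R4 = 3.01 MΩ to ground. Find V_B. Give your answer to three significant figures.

The second stage (R3 + R4 = 50.01 MΩ) loads node A in parallel with R2.
R2 ‖ (R3+R4) = 8.313 MΩ.
First divider: V_A = V_supply · 8.313/(41.5 + 8.313) = 3.004 V.
Then the unloaded second divider: V_B = V_A × R4/(R3+R4) = 3.004 × 0.06019 = 0.1808 V.

V_B ≈ 0.181 V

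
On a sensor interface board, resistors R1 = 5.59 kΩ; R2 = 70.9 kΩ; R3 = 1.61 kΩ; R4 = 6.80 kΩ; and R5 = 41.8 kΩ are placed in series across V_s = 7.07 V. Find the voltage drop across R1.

Total series resistance ΣR = 5.59 + 70.9 + 1.61 + 6.80 + 41.8 = 126.7 kΩ.
V = V_s · R/ΣR = 7.07 × 0.04412 = 0.3119 V.

V ≈ 0.312 V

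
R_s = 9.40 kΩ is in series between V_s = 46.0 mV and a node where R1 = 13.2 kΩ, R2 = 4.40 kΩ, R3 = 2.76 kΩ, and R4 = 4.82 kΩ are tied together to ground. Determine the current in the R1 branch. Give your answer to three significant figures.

I ≈ 0.379 µA

Parallel bank: R_p = 1/(1/13.2 + 1/4.40 + 1/2.76 + 1/4.82) = 1.146 kΩ.
V_A by voltage divider: V_A = 46.0 × 1.146/(9.40 + 1.146) = 4.998 mV.
I(R1) = V_A / R1 = 4.998/13.2 = 0.3786 µA.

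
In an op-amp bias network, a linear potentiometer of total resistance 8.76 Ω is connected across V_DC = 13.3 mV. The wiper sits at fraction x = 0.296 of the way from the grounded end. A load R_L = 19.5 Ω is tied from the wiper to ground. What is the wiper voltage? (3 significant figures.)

V_out ≈ 3.60 mV

Split the track: R_lower = x·R_p = 2.593 Ω, R_upper = (1−x)·R_p = 6.167 Ω.
R_L loads the lower segment: effective lower R = 2.289 Ω.
Loaded-divider output: V_out = 13.3 × 0.2707 = 3.600 mV.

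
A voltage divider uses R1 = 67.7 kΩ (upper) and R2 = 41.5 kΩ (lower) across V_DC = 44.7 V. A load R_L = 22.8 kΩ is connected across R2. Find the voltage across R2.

R2 ‖ R_L = (41.5 × 22.8)/(41.5 + 22.8) = 14.72 kΩ.
Voltage divider with the loaded lower leg: V_out = 44.7 × 14.72/(67.7 + 14.72) = 44.7 × 0.1786 = 7.981 V.
(Unloaded it would be 17.0 V; the load pulls it down.)

V_out ≈ 7.98 V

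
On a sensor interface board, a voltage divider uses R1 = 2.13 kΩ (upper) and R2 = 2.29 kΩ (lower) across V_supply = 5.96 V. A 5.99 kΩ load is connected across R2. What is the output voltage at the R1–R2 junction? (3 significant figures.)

First combine the lower leg with the load: R2 ‖ R_L = 1.657 kΩ.
Voltage divider with the loaded lower leg: V_out = 5.96 × 1.657/(2.13 + 1.657) = 5.96 × 0.4375 = 2.607 V.

V_out ≈ 2.61 V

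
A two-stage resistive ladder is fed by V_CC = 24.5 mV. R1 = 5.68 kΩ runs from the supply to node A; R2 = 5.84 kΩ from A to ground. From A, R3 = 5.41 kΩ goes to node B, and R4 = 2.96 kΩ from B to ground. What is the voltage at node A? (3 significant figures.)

The second stage (R3 + R4 = 8.370 kΩ) loads node A in parallel with R2.
Effective lower resistance at A: R2 ‖ 8.370 = 3.440 kΩ.
V_A = 24.5 × 3.440/(5.68 + 3.440) = 9.241 mV.

V_A ≈ 9.24 mV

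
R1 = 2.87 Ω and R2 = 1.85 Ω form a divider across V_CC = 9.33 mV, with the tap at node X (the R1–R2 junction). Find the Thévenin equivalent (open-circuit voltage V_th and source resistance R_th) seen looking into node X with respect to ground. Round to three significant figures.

V_th ≈ 3.66 mV, R_th ≈ 1.12 Ω

Open-circuit (no load on X): V_th = V_CC · R2/(R1 + R2) = 9.33 × 1.85/(2.870 + 1.85) = 3.657 mV.
Looking into X with the source shorted: R_th = R1·R2/(R1+R2) = 2.870 × 1.85/4.720 = 1.125 Ω.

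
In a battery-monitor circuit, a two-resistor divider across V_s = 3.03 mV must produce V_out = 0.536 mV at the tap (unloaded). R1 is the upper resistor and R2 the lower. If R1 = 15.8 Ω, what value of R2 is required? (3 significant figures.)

R2 ≈ 3.40 Ω

The divider ratio is R2/(R1+R2) = 0.536/3.03 = 0.1769.
R2 = R1 · 0.1769/(1 − 0.1769) = 3.396 Ω.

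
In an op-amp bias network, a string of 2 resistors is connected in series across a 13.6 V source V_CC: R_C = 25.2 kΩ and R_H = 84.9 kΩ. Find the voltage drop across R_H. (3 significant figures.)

V ≈ 10.5 V

Total series resistance ΣR = 25.2 + 84.9 = 110.1 kΩ.
Voltage divider: V = V_CC · (84.90 / 110.1) = 13.6 × 0.7711 = 10.49 V.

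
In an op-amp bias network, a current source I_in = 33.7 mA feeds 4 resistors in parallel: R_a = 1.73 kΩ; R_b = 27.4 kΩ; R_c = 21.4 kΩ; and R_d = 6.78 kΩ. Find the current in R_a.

I ≈ 24.1 mA

ΣG = 1/1.73 + 1/27.4 + 1/21.4 + 1/6.78 = 0.8088.
R_a takes the fraction G_k/ΣG = 0.5780/0.8088 = 0.7147, so I = 33.7 × 0.7147 = 24.09 mA.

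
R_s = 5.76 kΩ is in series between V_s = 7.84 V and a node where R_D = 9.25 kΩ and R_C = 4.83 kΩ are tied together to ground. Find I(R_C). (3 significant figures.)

I ≈ 0.577 mA

Parallel bank: R_p = 1/(1/9.25 + 1/4.83) = 3.173 kΩ.
V_A = 7.84 × 3.173/8.933 = 2.785 V.
I(R_C) = V_A / R_C = 2.785/4.83 = 0.5766 mA.
(Equivalently: I_total = 0.8776 mA, then current-divider fraction G_k/ΣG = 0.6570.)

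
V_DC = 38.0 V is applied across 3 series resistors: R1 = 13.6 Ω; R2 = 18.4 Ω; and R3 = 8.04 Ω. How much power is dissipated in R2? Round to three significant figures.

ΣR = 40.04 Ω → I = 38.0/40.04 = 0.9491 A.
P(R2) = I²·R2 = (0.9491)² × 18.4 = 16.57 W.

P ≈ 16.6 W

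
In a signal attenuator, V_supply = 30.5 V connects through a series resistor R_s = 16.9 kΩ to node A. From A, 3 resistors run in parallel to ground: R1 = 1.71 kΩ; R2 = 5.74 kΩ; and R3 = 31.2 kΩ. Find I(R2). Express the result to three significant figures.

Parallel bank: R_p = 1/(1/1.71 + 1/5.74 + 1/31.2) = 1.264 kΩ.
Node voltage V_A = V_supply · R_p/(R_s + R_p) = 30.5 × 0.06959 = 2.123 V.
I(R2) = V_A / R2 = 2.123/5.74 = 0.3698 mA.

I ≈ 0.370 mA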